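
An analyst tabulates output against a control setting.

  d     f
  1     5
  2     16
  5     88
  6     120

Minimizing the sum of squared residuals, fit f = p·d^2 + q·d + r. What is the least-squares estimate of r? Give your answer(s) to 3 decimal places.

Entries of MᵀM: Σd^2·d^2 = 1938, Σd^2·d = 350, Σd^2 = 66, Σd·d = 66, Σd = 14, Σ1 = 4.
Right-hand side: Σd^2·f = 6589, Σd·f = 1197, Σf = 229.
Row-reducing yields p = 21/8, q = 665/136, r = -54/17.

r = -3.176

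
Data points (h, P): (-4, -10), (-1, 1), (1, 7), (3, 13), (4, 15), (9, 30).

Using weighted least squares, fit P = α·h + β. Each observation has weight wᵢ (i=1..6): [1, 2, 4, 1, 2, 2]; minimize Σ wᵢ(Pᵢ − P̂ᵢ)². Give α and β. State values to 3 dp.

α = 2.973, β = 3.562

From the data, Σwᵢ·h·h = 225, Σwᵢ·h = 27, Σwᵢ·1 = 12.
Moment sums: Σwᵢ·h·P = 765, Σwᵢ·P = 123.
Normal equations: [[225, 27]; [27, 12]]·[α, β]ᵀ = [765, 123]ᵀ.
Eliminating β: 12·(row 1) − 27·(row 2) gives 1971·α = 12·765 − 27·123 = 5859, so α = 217/73.
Then β = (123 − 27·(217/73))/12 = 260/73.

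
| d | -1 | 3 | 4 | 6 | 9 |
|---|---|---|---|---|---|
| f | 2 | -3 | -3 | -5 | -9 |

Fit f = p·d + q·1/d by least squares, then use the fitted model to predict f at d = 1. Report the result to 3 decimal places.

Entries of MᵀM: Σd·d = 143, Σd·1/d = 5, Σ1/d·1/d = 1573/1296.
Moment sums: Σd·f = -134, Σ1/d·f = -67/12.
So MᵀM·[p, q]ᵀ = Mᵀf: [[143, 5]; [5, 1573/1296]]·[p, q]ᵀ = [-134, -67/12]ᵀ.
Determinant 143·(1573/1296) − 5² = 192539/1296.
p = ((-134)·(1573/1296) − 5·(-67/12))/(192539/1296) = -174602/192539; q = (143·(-67/12) − 5·(-134))/(192539/1296) = -166428/192539.
At d = 1: f̂ = (-174602/192539)·(1) + (-166428/192539)·(1) = -341030/192539.

f̂ = -1.771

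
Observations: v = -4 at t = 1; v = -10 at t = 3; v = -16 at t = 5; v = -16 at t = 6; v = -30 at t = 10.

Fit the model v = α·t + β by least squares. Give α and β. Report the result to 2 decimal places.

From the data, Σt·t = 171, Σt = 25, Σ1 = 5.
Right-hand side: Σt·v = -510, Σv = -76.
Δ = 171·5 − 25² = 230.
α = ((-510)·5 − 25·(-76))/230 = -65/23; β = (171·(-76) − 25·(-510))/230 = -123/115.

α = -2.83, β = -1.07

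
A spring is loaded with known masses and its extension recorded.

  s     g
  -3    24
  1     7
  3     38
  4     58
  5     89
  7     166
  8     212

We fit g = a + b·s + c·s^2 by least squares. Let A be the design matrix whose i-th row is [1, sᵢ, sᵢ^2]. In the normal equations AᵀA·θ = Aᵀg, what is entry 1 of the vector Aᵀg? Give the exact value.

Entry 1 ↔ basis 1, so (Aᵀg)_{1} = Σᵢ gᵢ = (1)·(24) + (1)·(7) + (1)·(38) + (1)·(58) + (1)·(89) + (1)·(166) + (1)·(212) = 594.

594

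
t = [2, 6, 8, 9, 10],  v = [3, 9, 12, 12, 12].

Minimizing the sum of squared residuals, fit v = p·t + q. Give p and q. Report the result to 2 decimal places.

p = 1.20, q = 1.20

From the data, Σt·t = 285, Σt = 35, Σ1 = 5.
For Mᵀv: Σt·v = 384, Σv = 48.
Normal equations: [[285, 35]; [35, 5]]·[p, q]ᵀ = [384, 48]ᵀ.
Determinant 285·5 − 35² = 200.
p = (384·5 − 35·48)/200 = 6/5; q = (285·48 − 35·384)/200 = 6/5.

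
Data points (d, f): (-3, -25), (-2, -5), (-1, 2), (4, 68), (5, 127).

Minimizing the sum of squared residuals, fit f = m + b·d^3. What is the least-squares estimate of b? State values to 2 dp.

Normal-equation sums: Σ1 = 5, Σd^3 = 153, Σd^3·d^3 = 20515.
Right-hand side: Σf = 167, Σd^3·f = 20940.
So XᵀX·[m, b]ᵀ = Xᵀf: [[5, 153]; [153, 20515]]·[m, b]ᵀ = [167, 20940]ᵀ.
Eliminating b: 20515·(row 1) − 153·(row 2) gives 79166·m = 20515·167 − 153·20940 = 222185, so m = 222185/79166.
Then b = (20940 − 153·(222185/79166))/20515 = 79149/79166.

b = 1.00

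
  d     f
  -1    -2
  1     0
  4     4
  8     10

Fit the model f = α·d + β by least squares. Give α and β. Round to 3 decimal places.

Entries of MᵀM: Σd·d = 82, Σd = 12, Σ1 = 4.
For Mᵀf: Σd·f = 98, Σf = 12.
Eliminating β: 4·(row 1) − 12·(row 2) gives 184·α = 4·98 − 12·12 = 248, so α = 31/23.
Then β = (12 − 12·(31/23))/4 = -24/23.

α = 1.348, β = -1.043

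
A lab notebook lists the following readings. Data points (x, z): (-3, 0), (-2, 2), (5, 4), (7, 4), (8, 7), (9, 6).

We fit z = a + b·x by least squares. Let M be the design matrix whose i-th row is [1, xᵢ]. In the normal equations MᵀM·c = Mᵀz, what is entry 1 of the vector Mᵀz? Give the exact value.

Entry 1 ↔ basis 1, so (Mᵀz)_{1} = Σᵢ zᵢ = (1)·(0) + (1)·(2) + (1)·(4) + (1)·(4) + (1)·(7) + (1)·(6) = 23.

23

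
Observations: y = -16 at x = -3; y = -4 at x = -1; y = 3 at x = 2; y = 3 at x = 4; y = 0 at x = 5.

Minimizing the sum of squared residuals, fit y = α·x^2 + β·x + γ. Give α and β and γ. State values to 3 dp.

Setting ∂/∂α … = 0 gives: 979·α + 169·β + 55·γ = -88;  169·α + 55·β + 7·γ = 70;  55·α + 7·β + 5·γ = -14.
Row-reducing yields α = -6575/10551, β = 34298/10551, γ = -1745/3517.

α = -0.623, β = 3.251, γ = -0.496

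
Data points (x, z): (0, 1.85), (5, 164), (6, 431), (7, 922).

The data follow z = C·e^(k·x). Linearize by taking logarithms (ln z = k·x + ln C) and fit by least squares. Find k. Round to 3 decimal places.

Taking logs, ln z = k·x + ln C, so regress ln z on x.
XᵀX = [[110.0000, 18.0000]; [18.0000, 4]], rhs = [109.6818, 18.6077]ᵀ  (here Σx = 18.0000, Σ(x)² = 110.0000, Σln z = 18.6077, Σx·ln z = 109.6818).
Δ = 110.0000·4 − (18.0000)² = 116.0000; k = (109.6818·4 − 18.0000·18.6077)/116.0000 = 0.89473, ln C = (110.0000·18.6077 − 18.0000·109.6818)/116.0000 = 0.62565.

k = 0.895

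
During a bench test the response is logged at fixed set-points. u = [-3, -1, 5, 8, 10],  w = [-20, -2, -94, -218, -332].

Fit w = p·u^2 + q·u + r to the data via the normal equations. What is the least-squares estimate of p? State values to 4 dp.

MᵀM·[p, q, r]ᵀ = Mᵀw reads: 14803·p + 1609·q + 199·r = -49684;  1609·p + 199·q + 19·r = -5472;  199·p + 19·q + 5·r = -666.
Inverting the 3×3 Gram matrix, [p, q, r]ᵀ = [-538267/181839, -597719/181839, -25076/8659]ᵀ.

p = -2.9601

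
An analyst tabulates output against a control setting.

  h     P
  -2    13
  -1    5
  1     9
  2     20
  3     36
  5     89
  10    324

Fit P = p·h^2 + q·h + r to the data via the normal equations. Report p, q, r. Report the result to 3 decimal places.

p = 3.023, q = 1.765, r = 4.132

Sums needed: Σh^2·h^2 = 10740, Σh^2·h = 1152, Σh^2 = 144, Σh·h = 144, Σh = 18, Σ1 = 7.
Moment sums: Σh^2·P = 35095, Σh·P = 3811, ΣP = 496.
MᵀM·[p, q, r]ᵀ = MᵀP becomes [[10740, 1152, 144]; [1152, 144, 18]; [144, 18, 7]]·[p, q, r]ᵀ = [35095, 3811, 496]ᵀ.
Row-reducing yields p = 4607/1524, q = 153331/86868, r = 157/38.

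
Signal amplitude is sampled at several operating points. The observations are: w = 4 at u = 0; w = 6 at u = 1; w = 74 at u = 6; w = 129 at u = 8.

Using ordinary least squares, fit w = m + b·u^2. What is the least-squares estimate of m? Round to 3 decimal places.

With design matrix M, MᵀM = [[4, 101]; [101, 5393]] and Mᵀw = [213, 10926]ᵀ.
det = 4·5393 − 101² = 11371.
m = (213·5393 − 101·10926)/11371 = 45183/11371; b = (4·10926 − 101·213)/11371 = 22191/11371.

m = 3.974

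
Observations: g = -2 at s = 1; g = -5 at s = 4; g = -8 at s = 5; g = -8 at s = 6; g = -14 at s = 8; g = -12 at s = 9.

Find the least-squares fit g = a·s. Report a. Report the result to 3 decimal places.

a = -1.480

Compute the Gram sums: Σs·s = 223.
And Σs·g = -330.
a = (-330)/223 = -1.47982.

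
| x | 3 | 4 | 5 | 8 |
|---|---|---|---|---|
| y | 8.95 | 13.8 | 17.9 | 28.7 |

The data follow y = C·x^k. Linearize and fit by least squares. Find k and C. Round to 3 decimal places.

Taking logs, ln y = k·ln x + ln C, so regress ln y on ln x.
XᵀX = [[10.0431, 6.1738]; [6.1738, 4]], rhs = [17.6697, 11.0580]ᵀ  (here Σln x = 6.1738, Σ(ln x)² = 10.0431, Σln y = 11.0580, Σln x·ln y = 17.6697).
Slope k = (n·Σln x·ln y − Σln x·Σln y)/(n·Σ(ln x)² − (Σln x)²) = (4·17.6697 − 6.1738·11.0580)/2.0569 = 1.17121; ln C = (Σln y − k·Σln x)/n = 0.95681, so C = exp(0.95681) = 2.60338.

k = 1.171, C = 2.603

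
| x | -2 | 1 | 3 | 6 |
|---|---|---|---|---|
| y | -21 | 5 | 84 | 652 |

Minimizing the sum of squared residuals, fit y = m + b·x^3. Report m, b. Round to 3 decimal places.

Forming MᵀM = [[4, 236]; [236, 47450]] and Mᵀy = [720, 143273]ᵀ gives MᵀM·[m, b]ᵀ = Mᵀy.
Determinant 4·47450 − 236² = 134104.
m = (720·47450 − 236·143273)/134104 = 87893/33526; b = (4·143273 − 236·720)/134104 = 100793/33526.

m = 2.622, b = 3.006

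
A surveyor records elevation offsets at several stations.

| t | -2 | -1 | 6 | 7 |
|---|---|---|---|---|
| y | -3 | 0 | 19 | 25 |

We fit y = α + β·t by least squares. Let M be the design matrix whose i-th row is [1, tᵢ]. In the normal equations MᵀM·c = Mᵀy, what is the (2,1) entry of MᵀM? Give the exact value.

10

Row 2 ↔ basis t, column 1 ↔ basis 1, so (MᵀM)_{2,1} = Σᵢ t = (-2)·(1) + (-1)·(1) + (6)·(1) + (7)·(1) = 10.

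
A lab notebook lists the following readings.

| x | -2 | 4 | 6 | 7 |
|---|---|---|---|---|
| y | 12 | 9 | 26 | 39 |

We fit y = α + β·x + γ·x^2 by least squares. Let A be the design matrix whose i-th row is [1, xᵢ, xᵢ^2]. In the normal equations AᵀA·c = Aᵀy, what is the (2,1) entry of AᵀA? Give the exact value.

15

Row 2 ↔ basis x, column 1 ↔ basis 1, so (AᵀA)_{2,1} = Σᵢ x = (-2)·(1) + (4)·(1) + (6)·(1) + (7)·(1) = 15.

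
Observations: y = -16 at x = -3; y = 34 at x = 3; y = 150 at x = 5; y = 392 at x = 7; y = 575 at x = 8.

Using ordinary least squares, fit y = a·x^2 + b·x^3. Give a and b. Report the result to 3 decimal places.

The normal system MᵀM·[a, b]ᵀ = Mᵀy is [[7284, 52700]; [52700, 396876]]·[a, b]ᵀ = [59920, 448956]ᵀ.
Determinant 7284·396876 − 52700² = 113554784.
a = (59920·396876 − 52700·448956)/113554784 = 7551795/7097174; b = (7284·448956 − 52700·59920)/113554784 = 7025719/7097174.

a = 1.064, b = 0.990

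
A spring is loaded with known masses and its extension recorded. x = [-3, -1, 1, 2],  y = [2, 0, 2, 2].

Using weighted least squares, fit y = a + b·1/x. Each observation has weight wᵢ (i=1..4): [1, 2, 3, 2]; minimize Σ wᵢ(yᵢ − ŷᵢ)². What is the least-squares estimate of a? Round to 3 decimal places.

a = 1.309

Setting ∂/∂a … = 0 gives: 8·a + (5/3)·b = 12;  (5/3)·a + (101/18)·b = 22/3.
Eliminating b: (101/18)·(row 1) − (5/3)·(row 2) gives (379/9)·a = (101/18)·12 − (5/3)·(22/3) = 496/9, so a = 496/379.
Then b = ((22/3) − (5/3)·(496/379))/(101/18) = 348/379.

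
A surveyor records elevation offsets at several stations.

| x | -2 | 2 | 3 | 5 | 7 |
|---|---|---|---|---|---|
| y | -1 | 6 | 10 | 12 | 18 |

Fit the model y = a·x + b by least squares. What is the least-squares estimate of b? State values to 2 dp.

b = 2.80

Setting ∂/∂a … = 0 gives: 91·a + 15·b = 230;  15·a + 5·b = 45.
(Σx·x = 91, Σx = 15, Σ1 = 5, Σx·y = 230, Σy = 45.)
det = 91·5 − 15² = 230.
a = (230·5 − 15·45)/230 = 95/46; b = (91·45 − 15·230)/230 = 129/46.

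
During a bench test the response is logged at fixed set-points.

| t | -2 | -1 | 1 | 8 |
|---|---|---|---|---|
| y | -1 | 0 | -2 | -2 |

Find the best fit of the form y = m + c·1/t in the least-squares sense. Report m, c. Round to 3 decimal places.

m = -1.343, c = -0.995

Sums needed: Σ1 = 4, Σ1/t = -3/8, Σ1/t·1/t = 145/64.
Moment sums: Σy = -5, Σ1/t·y = -7/4.
Normal equations: [[4, -3/8]; [-3/8, 145/64]]·[m, c]ᵀ = [-5, -7/4]ᵀ.
Eliminating c: (145/64)·(row 1) − (-3/8)·(row 2) gives (571/64)·m = (145/64)·(-5) − (-3/8)·(-7/4) = -767/64, so m = -767/571.
Then c = ((-7/4) − (-3/8)·(-767/571))/(145/64) = -568/571.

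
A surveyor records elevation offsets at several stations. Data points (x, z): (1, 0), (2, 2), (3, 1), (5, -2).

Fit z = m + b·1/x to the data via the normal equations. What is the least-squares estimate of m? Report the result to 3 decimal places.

m = -0.338

With design matrix M, MᵀM = [[4, 61/30]; [61/30, 1261/900]] and Mᵀz = [1, 14/15]ᵀ.
Eliminating b: (1261/900)·(row 1) − (61/30)·(row 2) gives (147/100)·m = (1261/900)·1 − (61/30)·(14/15) = -149/300, so m = -149/441.
Then b = ((14/15) − (61/30)·(-149/441))/(1261/900) = 170/147.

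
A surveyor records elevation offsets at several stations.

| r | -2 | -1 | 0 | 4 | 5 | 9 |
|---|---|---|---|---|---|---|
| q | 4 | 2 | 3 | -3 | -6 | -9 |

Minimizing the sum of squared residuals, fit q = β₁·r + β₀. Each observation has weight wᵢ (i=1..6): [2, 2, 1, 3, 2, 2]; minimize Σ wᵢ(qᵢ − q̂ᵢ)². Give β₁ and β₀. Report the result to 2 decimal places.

Setting ∂/∂β₁ … = 0 gives: 270·β₁ + 34·β₀ = -278;  34·β₁ + 12·β₀ = -24.
det = 270·12 − 34² = 2084.
β₁ = ((-278)·12 − 34·(-24))/2084 = -630/521; β₀ = (270·(-24) − 34·(-278))/2084 = 743/521.

β₁ = -1.21, β₀ = 1.43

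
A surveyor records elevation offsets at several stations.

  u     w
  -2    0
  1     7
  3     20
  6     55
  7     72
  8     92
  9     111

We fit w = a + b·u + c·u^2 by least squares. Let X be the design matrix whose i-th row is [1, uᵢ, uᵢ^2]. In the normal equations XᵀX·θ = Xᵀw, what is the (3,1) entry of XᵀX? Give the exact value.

244

Row 3 ↔ basis u^2, column 1 ↔ basis 1, so (XᵀX)_{3,1} = Σᵢ u^2 = (4)·(1) + (1)·(1) + (9)·(1) + (36)·(1) + (49)·(1) + (64)·(1) + (81)·(1) = 244.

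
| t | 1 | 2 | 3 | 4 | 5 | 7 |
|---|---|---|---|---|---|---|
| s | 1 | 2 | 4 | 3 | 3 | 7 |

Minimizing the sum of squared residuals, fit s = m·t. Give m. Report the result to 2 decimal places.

m = 0.89

The normal equations are: 104·m = 93.
(Σt·t = 104, Σt·s = 93.)
m = 93/104 = 0.894231.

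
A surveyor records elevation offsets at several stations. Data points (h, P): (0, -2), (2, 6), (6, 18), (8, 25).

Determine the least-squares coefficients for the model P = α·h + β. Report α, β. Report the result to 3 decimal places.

The normal system MᵀM·[α, β]ᵀ = MᵀP is [[104, 16]; [16, 4]]·[α, β]ᵀ = [320, 47]ᵀ.
Eliminating β: 4·(row 1) − 16·(row 2) gives 160·α = 4·320 − 16·47 = 528, so α = 33/10.
Then β = (47 − 16·(33/10))/4 = -29/20.

α = 3.300, β = -1.450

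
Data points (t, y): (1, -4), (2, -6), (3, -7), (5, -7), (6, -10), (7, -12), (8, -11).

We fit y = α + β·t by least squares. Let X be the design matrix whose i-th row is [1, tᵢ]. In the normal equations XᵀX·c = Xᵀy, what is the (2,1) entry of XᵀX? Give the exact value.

Row 2 ↔ basis t, column 1 ↔ basis 1, so (XᵀX)_{2,1} = Σᵢ t = (1)·(1) + (2)·(1) + (3)·(1) + (5)·(1) + (6)·(1) + (7)·(1) + (8)·(1) = 32.

32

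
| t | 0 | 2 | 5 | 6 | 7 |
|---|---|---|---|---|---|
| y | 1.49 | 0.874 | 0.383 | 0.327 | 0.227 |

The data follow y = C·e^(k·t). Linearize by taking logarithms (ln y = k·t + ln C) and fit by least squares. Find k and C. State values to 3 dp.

With ln yᵢ as the transformed response and tᵢ as the regressor:
Σt = 20.0000, Σ(t)² = 114.0000, Σln y = -3.2962, Σt·ln y = -22.1544.
Equations: 114.0000·k + 20.0000·ln C = -22.1544;  20.0000·k + 5·ln C = -3.2962.
Δ = 114.0000·5 − (20.0000)² = 170.0000; k = (-22.1544·5 − 20.0000·-3.2962)/170.0000 = -0.26381, ln C = (114.0000·-3.2962 − 20.0000·-22.1544)/170.0000 = 0.39599, so C = exp(0.39599) = 1.48585.

k = -0.264, C = 1.486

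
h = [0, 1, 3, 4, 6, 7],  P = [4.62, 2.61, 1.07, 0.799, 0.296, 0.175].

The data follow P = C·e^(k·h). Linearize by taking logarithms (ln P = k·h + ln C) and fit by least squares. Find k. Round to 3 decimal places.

k = -0.455

Let Y = ln P. Fitting Y = k·h + ln C by least squares:
Σh = 21.0000, Σ(h)² = 111.0000, Σln P = -0.6274, Σh·ln P = -19.2404.
Equations: 111.0000·k + 21.0000·ln C = -19.2404;  21.0000·k + 6·ln C = -0.6274.
Solving (det = 225.0000): k = -0.45452, ln C = 1.48628.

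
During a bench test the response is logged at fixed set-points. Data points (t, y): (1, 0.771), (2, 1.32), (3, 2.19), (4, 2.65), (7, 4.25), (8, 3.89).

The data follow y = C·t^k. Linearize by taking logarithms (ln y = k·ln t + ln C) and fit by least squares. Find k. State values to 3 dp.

k = 0.828

With ln yᵢ as the transformed response and ln tᵢ as the regressor:
XᵀX = [[11.7199, 7.2034]; [7.2034, 6]], rhs = [8.0450, 4.5814]ᵀ  (here Σln t = 7.2034, Σ(ln t)² = 11.7199, Σln y = 4.5814, Σln t·ln y = 8.0450).
Δ = 11.7199·6 − (7.2034)² = 18.4301; k = (8.0450·6 − 7.2034·4.5814)/18.4301 = 0.82846, ln C = (11.7199·4.5814 − 7.2034·8.0450)/18.4301 = -0.23106.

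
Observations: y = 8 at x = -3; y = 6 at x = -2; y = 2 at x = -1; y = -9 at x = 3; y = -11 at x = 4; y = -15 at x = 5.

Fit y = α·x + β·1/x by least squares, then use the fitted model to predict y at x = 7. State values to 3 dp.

Compute the Gram sums: Σx·x = 64, Σx·1/x = 6, Σ1/x·1/x = 5669/3600.
Moment sums: Σx·y = -184, Σ1/x·y = -197/12.
MᵀM·[α, β]ᵀ = Mᵀy becomes [[64, 6]; [6, 5669/3600]]·[α, β]ᵀ = [-184, -197/12]ᵀ.
det = 64·(5669/3600) − 6² = 14576/225.
α = ((-184)·(5669/3600) − 6·(-197/12))/(14576/225) = -43031/14576; β = (64·(-197/12) − 6·(-184))/(14576/225) = 750/911.
At x = 7: ŷ = (-43031/14576)·(7) + (750/911)·(1/7) = -2096519/102032.

ŷ = -20.548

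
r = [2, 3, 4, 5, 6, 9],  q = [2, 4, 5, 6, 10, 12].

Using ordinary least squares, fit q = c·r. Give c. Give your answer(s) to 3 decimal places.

c = 1.368

The normal equations are: 171·c = 234.
(Σr·r = 171, Σr·q = 234.)
Hence c = 234 / 171 ≈ 1.36842.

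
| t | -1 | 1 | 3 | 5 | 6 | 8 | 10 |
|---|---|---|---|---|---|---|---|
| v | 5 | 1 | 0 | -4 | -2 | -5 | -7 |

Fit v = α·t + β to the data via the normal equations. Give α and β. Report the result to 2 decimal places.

The normal equations are: 236·α + 32·β = -146;  32·α + 7·β = -12.
(Σt·t = 236, Σt = 32, Σ1 = 7, Σt·v = -146, Σv = -12.)
Δ = 236·7 − 32² = 628.
α = ((-146)·7 − 32·(-12))/628 = -319/314; β = (236·(-12) − 32·(-146))/628 = 460/157.

α = -1.02, β = 2.93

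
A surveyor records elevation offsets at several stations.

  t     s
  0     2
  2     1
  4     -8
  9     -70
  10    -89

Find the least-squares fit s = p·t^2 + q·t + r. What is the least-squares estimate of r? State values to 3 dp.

The normal equations are: 16833·p + 1801·q + 201·r = -14694;  1801·p + 201·q + 25·r = -1550;  201·p + 25·q + 5·r = -164.
Solving the 3×3 system (Gaussian elimination) gives p = -5408/4937, q = 18441/9874, r = 18731/9874.

r = 1.897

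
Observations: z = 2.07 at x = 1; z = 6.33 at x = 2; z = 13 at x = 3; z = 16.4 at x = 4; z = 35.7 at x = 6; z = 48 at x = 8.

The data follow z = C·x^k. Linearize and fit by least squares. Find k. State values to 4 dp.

k = 1.5233

Taking logs, ln z = k·ln x + ln C, so regress ln z on ln x.
Sums: Σln x = 7.0493, Σ(ln x)² = 11.1437, Σln z = 15.3814, Σln x·ln z = 22.4306.
Normal system: [[11.1437, 7.0493]; [7.0493, 6]]·[k, ln C]ᵀ = [22.4306, 15.3814]ᵀ.
Solving (det = 17.1702): k = 1.52332, ln C = 0.77386.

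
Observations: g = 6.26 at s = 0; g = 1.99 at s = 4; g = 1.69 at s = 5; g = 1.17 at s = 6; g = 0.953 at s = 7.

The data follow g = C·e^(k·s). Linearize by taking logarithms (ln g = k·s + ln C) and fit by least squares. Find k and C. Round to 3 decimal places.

With ln gᵢ as the transformed response and sᵢ as the regressor:
Over the data: Σs = 22.0000, Σ(s)² = 126.0000, Σln g = 3.1559, Σs·ln g = 5.9812.
Normal system: [[126.0000, 22.0000]; [22.0000, 5]]·[k, ln C]ᵀ = [5.9812, 3.1559]ᵀ.
Δ = 126.0000·5 − (22.0000)² = 146.0000; k = (5.9812·5 − 22.0000·3.1559)/146.0000 = -0.27071, ln C = (126.0000·3.1559 − 22.0000·5.9812)/146.0000 = 1.82231, so C = exp(1.82231) = 6.18614.

k = -0.271, C = 6.186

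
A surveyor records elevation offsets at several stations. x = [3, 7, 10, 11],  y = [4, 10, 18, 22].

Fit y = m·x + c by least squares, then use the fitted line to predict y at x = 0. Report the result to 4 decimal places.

The normal equations are: 279·m + 31·c = 504;  31·m + 4·c = 54.
(Σx·x = 279, Σx = 31, Σ1 = 4, Σx·y = 504, Σy = 54.)
det = 279·4 − 31² = 155.
m = (504·4 − 31·54)/155 = 342/155; c = (279·54 − 31·504)/155 = -18/5.
At x = 0: ŷ = (342/155)·(0) + (-18/5)·(1) = -18/5.

ŷ = -3.6000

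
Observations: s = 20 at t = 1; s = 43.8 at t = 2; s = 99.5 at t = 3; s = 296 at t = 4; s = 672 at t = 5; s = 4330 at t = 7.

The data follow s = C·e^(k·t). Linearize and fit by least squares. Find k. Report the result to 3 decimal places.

k = 0.906

Taking logs, ln s = k·t + ln C, so regress ln s on t.
Σt = 22.0000, Σ(t)² = 104.0000, Σln s = 31.9495, Σt·ln s = 138.2815.
Equations: 104.0000·k + 22.0000·ln C = 138.2815;  22.0000·k + 6·ln C = 31.9495.
Slope k = (n·Σt·ln s − Σt·Σln s)/(n·Σ(t)² − (Σt)²) = (6·138.2815 − 22.0000·31.9495)/140.0000 = 0.90572; ln C = (Σln s − k·Σt)/n = 2.00394.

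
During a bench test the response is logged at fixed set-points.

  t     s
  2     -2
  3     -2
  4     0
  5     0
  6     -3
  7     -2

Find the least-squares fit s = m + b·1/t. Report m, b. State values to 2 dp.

Setting ∂/∂m … = 0 gives: 6·m + (223/140)·b = -9;  (223/140)·m + (90281/176400)·b = -103/42.
(Σ1 = 6, Σ1/t = 223/140, Σ1/t·1/t = 90281/176400, Σs = -9, Σ1/t·s = -103/42.)
Determinant 6·(90281/176400) − (223/140)² = 1255/2352.
m = ((-9)·(90281/176400) − (223/140)·(-103/42))/(1255/2352) = -41153/31375; b = (6·(-103/42) − (223/140)·(-9))/(1255/2352) = -4452/6275.

m = -1.31, b = -0.71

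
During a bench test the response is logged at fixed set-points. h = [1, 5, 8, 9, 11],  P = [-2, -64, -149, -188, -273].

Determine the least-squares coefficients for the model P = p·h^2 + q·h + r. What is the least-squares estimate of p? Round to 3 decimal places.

p = -1.966

The normal system XᵀX·[p, q, r]ᵀ = XᵀP is [[25924, 2698, 292]; [2698, 292, 34]; [292, 34, 5]]·[p, q, r]ᵀ = [-59399, -6209, -676]ᵀ.
Row-reducing yields p = -52201/26546, q = -7097/2042, r = 43447/13273.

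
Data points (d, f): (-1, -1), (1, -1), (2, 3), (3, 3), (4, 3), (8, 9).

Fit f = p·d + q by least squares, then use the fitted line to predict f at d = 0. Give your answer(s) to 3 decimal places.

Normal-equation sums: Σd·d = 95, Σd = 17, Σ1 = 6.
For Mᵀf: Σd·f = 99, Σf = 16.
MᵀM·[p, q]ᵀ = Mᵀf becomes [[95, 17]; [17, 6]]·[p, q]ᵀ = [99, 16]ᵀ.
Determinant 95·6 − 17² = 281.
p = (99·6 − 17·16)/281 = 322/281; q = (95·16 − 17·99)/281 = -163/281.
At d = 0: f̂ = (322/281)·(0) + (-163/281)·(1) = -163/281.

f̂ = -0.580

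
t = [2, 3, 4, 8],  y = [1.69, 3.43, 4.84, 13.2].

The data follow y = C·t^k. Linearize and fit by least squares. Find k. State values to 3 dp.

k = 1.462

Taking logs, ln y = k·ln t + ln C, so regress ln y on ln t.
Σln t = 5.2575, Σ(ln t)² = 7.9333, Σln y = 5.9144, Σln t·ln y = 9.2693.
Equations: 7.9333·k + 5.2575·ln C = 9.2693;  5.2575·k + 4·ln C = 5.9144.
Slope k = (n·Σln t·ln y − Σln t·Σln y)/(n·Σ(ln t)² − (Σln t)²) = (4·9.2693 − 5.2575·5.9144)/4.0919 = 1.46195; ln C = (Σln y − k·Σln t)/n = -0.44294.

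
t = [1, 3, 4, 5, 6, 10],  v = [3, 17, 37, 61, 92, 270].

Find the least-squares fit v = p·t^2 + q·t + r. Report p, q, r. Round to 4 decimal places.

The normal equations are: 12259·p + 1433·q + 187·r = 32585;  1433·p + 187·q + 29·r = 3759;  187·p + 29·q + 6·r = 480.
Inverting the 3×3 Gram matrix, [p, q, r]ᵀ = [9595/3174, -10889/3174, 1251/529]ᵀ.

p = 3.0230, q = -3.4307, r = 2.3648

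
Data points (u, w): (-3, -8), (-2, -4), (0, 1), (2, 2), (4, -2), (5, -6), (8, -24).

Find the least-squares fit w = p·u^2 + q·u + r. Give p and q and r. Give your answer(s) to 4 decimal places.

Normal-equation sums: Σu^2·u^2 = 5090, Σu^2·u = 674, Σu^2 = 122, Σu·u = 122, Σu = 14, Σ1 = 7.
For Aᵀw: Σu^2·w = -1798, Σu·w = -194, Σw = -41.
So AᵀA·[p, q, r]ᵀ = Aᵀw: [[5090, 674, 122]; [674, 122, 14]; [122, 14, 7]]·[p, q, r]ᵀ = [-1798, -194, -41]ᵀ.
Solving the 3×3 system (Gaussian elimination) gives p = -23486/40989, q = 58598/40989, r = 17351/13663.

p = -0.5730, q = 1.4296, r = 1.2699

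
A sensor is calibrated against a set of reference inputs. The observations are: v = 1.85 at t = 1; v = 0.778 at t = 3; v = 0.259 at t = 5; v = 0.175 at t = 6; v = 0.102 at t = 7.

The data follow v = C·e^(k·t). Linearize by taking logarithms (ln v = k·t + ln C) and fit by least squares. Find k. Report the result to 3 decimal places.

With ln vᵢ as the transformed response and tᵢ as the regressor:
Over the data: Σt = 22.0000, Σ(t)² = 120.0000, Σln v = -5.0125, Σt·ln v = -33.3298.
Normal system: [[120.0000, 22.0000]; [22.0000, 5]]·[k, ln C]ᵀ = [-33.3298, -5.0125]ᵀ.
Slope k = (n·Σt·ln v − Σt·Σln v)/(n·Σ(t)² − (Σt)²) = (5·-33.3298 − 22.0000·-5.0125)/116.0000 = -0.48598; ln C = (Σln v − k·Σt)/n = 1.13581.

k = -0.486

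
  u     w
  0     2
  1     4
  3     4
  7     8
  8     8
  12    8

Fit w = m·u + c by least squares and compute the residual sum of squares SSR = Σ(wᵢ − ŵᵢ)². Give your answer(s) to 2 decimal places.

With design matrix X, XᵀX = [[267, 31]; [31, 6]] and Xᵀw = [232, 34]ᵀ.
Eliminating c: 6·(row 1) − 31·(row 2) gives 641·m = 6·232 − 31·34 = 338, so m = 338/641.
Then c = (34 − 31·(338/641))/6 = 1886/641.
Residuals: -604/641, 340/641, -336/641, 876/641, 538/641, -814/641; SSR = 3608/641.

SSR = 5.63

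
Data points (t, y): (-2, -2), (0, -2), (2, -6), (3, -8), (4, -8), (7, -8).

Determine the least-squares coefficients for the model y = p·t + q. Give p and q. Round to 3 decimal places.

p = -0.824, q = -3.743

With design matrix M, MᵀM = [[82, 14]; [14, 6]] and Mᵀy = [-120, -34]ᵀ.
Eliminating q: 6·(row 1) − 14·(row 2) gives 296·p = 6·(-120) − 14·(-34) = -244, so p = -61/74.
Then q = ((-34) − 14·(-61/74))/6 = -277/74.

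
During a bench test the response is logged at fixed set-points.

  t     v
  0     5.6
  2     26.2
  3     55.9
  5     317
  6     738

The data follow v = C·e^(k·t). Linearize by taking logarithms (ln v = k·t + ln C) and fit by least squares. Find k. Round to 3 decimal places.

Taking logs, ln v = k·t + ln C, so regress ln v on t.
Sums: Σt = 16.0000, Σ(t)² = 74.0000, Σln v = 21.3749, Σt·ln v = 87.0204.
Normal system: [[74.0000, 16.0000]; [16.0000, 5]]·[k, ln C]ᵀ = [87.0204, 21.3749]ᵀ.
Slope k = (n·Σt·ln v − Σt·Σln v)/(n·Σ(t)² − (Σt)²) = (5·87.0204 − 16.0000·21.3749)/114.0000 = 0.81669; ln C = (Σln v − k·Σt)/n = 1.66157.

k = 0.817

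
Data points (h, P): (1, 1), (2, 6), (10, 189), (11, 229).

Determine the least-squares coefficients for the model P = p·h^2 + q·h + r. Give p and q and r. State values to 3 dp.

With design matrix M, MᵀM = [[24658, 2340, 226]; [2340, 226, 24]; [226, 24, 4]] and MᵀP = [46634, 4422, 425]ᵀ.
Solving the 3×3 system (Gaussian elimination) gives p = 35/18, q = -62/123, r = -433/738.

p = 1.944, q = -0.504, r = -0.587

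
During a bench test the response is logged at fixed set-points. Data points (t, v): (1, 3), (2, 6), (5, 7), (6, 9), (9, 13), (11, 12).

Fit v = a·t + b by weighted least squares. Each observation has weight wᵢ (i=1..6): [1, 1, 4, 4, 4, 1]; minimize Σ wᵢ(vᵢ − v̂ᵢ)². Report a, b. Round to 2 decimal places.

Forming AᵀWA = [[694, 94]; [94, 15]] and AᵀWv = [971, 137]ᵀ gives AᵀWA·[a, b]ᵀ = AᵀWv.
Determinant 694·15 − 94² = 1574.
a = (971·15 − 94·137)/1574 = 1687/1574; b = (694·137 − 94·971)/1574 = 1902/787.

a = 1.07, b = 2.42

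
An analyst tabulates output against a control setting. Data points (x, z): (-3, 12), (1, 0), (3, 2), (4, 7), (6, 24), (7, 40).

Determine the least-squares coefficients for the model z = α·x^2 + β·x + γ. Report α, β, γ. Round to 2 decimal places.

α = 1.05, β = -1.68, γ = -1.84

Entries of MᵀM: Σx^2·x^2 = 4116, Σx^2·x = 624, Σx^2 = 120, Σx·x = 120, Σx = 18, Σ1 = 6.
And Σx^2·z = 3062, Σx·z = 422, Σz = 85.
MᵀM·[α, β, γ]ᵀ = Mᵀz becomes [[4116, 624, 120]; [624, 120, 18]; [120, 18, 6]]·[α, β, γ]ᵀ = [3062, 422, 85]ᵀ.
Row-reducing yields α = 347/330, β = -553/330, γ = -101/55.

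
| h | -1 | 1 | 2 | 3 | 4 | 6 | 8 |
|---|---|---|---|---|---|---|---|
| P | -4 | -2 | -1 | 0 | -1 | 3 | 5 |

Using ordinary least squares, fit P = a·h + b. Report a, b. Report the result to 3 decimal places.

a = 0.974, b = -3.201

Normal-equation sums: Σh·h = 131, Σh = 23, Σ1 = 7.
And Σh·P = 54, ΣP = 0.
Normal equations: [[131, 23]; [23, 7]]·[a, b]ᵀ = [54, 0]ᵀ.
Eliminating b: 7·(row 1) − 23·(row 2) gives 388·a = 7·54 − 23·0 = 378, so a = 189/194.
Then b = (0 − 23·(189/194))/7 = -621/194.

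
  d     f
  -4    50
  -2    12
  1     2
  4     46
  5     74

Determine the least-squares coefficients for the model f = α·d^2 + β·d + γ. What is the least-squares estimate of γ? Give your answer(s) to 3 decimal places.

γ = -0.968

Setting ∂/∂α … = 0 gives: 1154·α + 118·β + 62·γ = 3436;  118·α + 62·β + 4·γ = 332;  62·α + 4·β + 5·γ = 184.
Row-reducing yields α = 959/312, β = -45/104, γ = -151/156.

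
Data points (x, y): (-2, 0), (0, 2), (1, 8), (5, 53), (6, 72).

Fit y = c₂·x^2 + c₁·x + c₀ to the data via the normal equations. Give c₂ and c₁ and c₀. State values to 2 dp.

Entries of MᵀM: Σx^2·x^2 = 1938, Σx^2·x = 334, Σx^2 = 66, Σx·x = 66, Σx = 10, Σ1 = 5.
Moment sums: Σx^2·y = 3925, Σx·y = 705, Σy = 135.
Solving the 3×3 system (Gaussian elimination) gives c₂ = 13385/10336, c₁ = 38965/10336, c₀ = 6115/2584.

c₂ = 1.29, c₁ = 3.77, c₀ = 2.37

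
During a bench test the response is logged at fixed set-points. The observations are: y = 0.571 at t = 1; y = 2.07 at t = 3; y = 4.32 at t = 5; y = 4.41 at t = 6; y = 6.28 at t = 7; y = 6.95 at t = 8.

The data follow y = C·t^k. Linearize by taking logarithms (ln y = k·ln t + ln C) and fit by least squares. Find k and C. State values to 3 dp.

Taking logs, ln y = k·ln t + ln C, so regress ln y on ln t.
Over the data: Σln t = 8.5252, Σ(ln t)² = 15.1183, Σln y = 6.8904, Σln t·ln y = 13.4199.
Normal system: [[15.1183, 8.5252]; [8.5252, 6]]·[k, ln C]ᵀ = [13.4199, 6.8904]ᵀ.
Δ = 15.1183·6 − (8.5252)² = 18.0313; k = (13.4199·6 − 8.5252·6.8904)/18.0313 = 1.20776, ln C = (15.1183·6.8904 − 8.5252·13.4199)/18.0313 = -0.56765, so C = exp(-0.56765) = 0.56685.

k = 1.208, C = 0.567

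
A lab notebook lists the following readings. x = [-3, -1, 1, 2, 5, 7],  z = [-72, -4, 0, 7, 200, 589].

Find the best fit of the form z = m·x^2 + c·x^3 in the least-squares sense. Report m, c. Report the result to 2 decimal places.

m = -2.02, c = 2.01

The normal equations are: 3125·m + 19721·c = 33237;  19721·m + 134069·c = 229031.
Determinant 3125·134069 − 19721² = 30047784.
m = (33237·134069 − 19721·229031)/30047784 = -2333423/1155684; c = (3125·229031 − 19721·33237)/30047784 = 30127499/15023892.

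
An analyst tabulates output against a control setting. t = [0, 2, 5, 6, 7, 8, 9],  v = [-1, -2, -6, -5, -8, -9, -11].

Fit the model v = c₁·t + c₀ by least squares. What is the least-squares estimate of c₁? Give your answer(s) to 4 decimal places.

The normal equations are: 259·c₁ + 37·c₀ = -291;  37·c₁ + 7·c₀ = -42.
(Σt·t = 259, Σt = 37, Σ1 = 7, Σt·v = -291, Σv = -42.)
Eliminating c₀: 7·(row 1) − 37·(row 2) gives 444·c₁ = 7·(-291) − 37·(-42) = -483, so c₁ = -161/148.
Then c₀ = ((-42) − 37·(-161/148))/7 = -1/4.

c₁ = -1.0878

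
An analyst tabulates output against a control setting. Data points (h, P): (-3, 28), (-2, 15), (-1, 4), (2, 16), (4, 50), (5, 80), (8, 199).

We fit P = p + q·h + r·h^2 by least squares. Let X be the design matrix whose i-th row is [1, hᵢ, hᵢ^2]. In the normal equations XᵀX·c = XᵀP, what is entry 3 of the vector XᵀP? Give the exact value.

Entry 3 ↔ basis h^2, so (XᵀP)_{3} = Σᵢ (h^2)·Pᵢ = (9)·(28) + (4)·(15) + (1)·(4) + (4)·(16) + (16)·(50) + (25)·(80) + (64)·(199) = 15916.

15916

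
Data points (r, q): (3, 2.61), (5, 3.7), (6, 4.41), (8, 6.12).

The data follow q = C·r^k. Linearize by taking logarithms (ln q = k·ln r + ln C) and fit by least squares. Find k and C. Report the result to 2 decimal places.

Let Y = ln q. Fitting Y = k·ln r + ln C by least squares:
Over the data: Σln r = 6.5793, Σ(ln r)² = 11.3317, Σln q = 5.5631, Σln r·ln q = 9.5854.
Normal system: [[11.3317, 6.5793]; [6.5793, 4]]·[k, ln C]ᵀ = [9.5854, 5.5631]ᵀ.
Slope k = (n·Σln r·ln q − Σln r·Σln q)/(n·Σ(ln r)² − (Σln r)²) = (4·9.5854 − 6.5793·5.5631)/2.0403 = 0.85305; ln C = (Σln q − k·Σln r)/n = -0.01234, so C = exp(-0.01234) = 0.98774.

k = 0.85, C = 0.99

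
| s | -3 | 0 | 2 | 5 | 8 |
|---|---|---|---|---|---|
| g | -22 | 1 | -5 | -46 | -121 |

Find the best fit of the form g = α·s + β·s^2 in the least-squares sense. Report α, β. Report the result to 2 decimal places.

Setting ∂/∂α … = 0 gives: 102·α + 618·β = -1142;  618·α + 4818·β = -9112.
det = 102·4818 − 618² = 109512.
α = ((-1142)·4818 − 618·(-9112))/109512 = 1195/1014; β = (102·(-9112) − 618·(-1142))/109512 = -2071/1014.

α = 1.18, β = -2.04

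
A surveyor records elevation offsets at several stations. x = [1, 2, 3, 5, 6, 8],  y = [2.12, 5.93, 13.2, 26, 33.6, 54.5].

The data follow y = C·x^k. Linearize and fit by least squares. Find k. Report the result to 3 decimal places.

Let Y = ln y. Fitting Y = k·ln x + ln C by least squares:
XᵀX = [[11.8122, 7.2724]; [7.2724, 6]], rhs = [23.9234, 15.8825]ᵀ  (here Σln x = 7.2724, Σ(ln x)² = 11.8122, Σln y = 15.8825, Σln x·ln y = 23.9234).
Solving (det = 17.9853): k = 1.55887, ln C = 0.75763.

k = 1.559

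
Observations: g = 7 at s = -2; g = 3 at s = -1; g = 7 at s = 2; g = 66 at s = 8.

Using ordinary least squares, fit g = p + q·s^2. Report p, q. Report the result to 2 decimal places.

Compute the Gram sums: Σ1 = 4, Σs^2 = 73, Σs^2·s^2 = 4129.
Right-hand side: Σg = 83, Σs^2·g = 4283.
Normal equations: [[4, 73]; [73, 4129]]·[p, q]ᵀ = [83, 4283]ᵀ.
det = 4·4129 − 73² = 11187.
p = (83·4129 − 73·4283)/11187 = 10016/3729; q = (4·4283 − 73·83)/11187 = 3691/3729.

p = 2.69, q = 0.99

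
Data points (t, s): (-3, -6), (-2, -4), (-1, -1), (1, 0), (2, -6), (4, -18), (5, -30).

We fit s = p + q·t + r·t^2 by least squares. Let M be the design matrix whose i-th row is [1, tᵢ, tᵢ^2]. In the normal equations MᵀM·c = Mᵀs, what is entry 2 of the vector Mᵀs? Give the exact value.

-207

Entry 2 ↔ basis t, so (Mᵀs)_{2} = Σᵢ (t)·sᵢ = (-3)·(-6) + (-2)·(-4) + (-1)·(-1) + (1)·(0) + (2)·(-6) + (4)·(-18) + (5)·(-30) = -207.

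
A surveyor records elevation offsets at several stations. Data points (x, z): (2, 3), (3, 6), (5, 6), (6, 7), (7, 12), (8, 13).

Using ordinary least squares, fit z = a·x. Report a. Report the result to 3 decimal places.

a = 1.519

The normal system MᵀM·[a]ᵀ = Mᵀz is [[187]]·[a]ᵀ = [284]ᵀ.
Hence a = 284 / 187 ≈ 1.51872.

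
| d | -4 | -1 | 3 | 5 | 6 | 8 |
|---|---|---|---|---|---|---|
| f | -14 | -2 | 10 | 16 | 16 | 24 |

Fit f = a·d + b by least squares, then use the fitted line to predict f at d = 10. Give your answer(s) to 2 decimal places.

Sums needed: Σd·d = 151, Σd = 17, Σ1 = 6.
Moment sums: Σd·f = 456, Σf = 50.
Normal equations: [[151, 17]; [17, 6]]·[a, b]ᵀ = [456, 50]ᵀ.
det = 151·6 − 17² = 617.
a = (456·6 − 17·50)/617 = 1886/617; b = (151·50 − 17·456)/617 = -202/617.
At d = 10: f̂ = (1886/617)·(10) + (-202/617)·(1) = 18658/617.

f̂ = 30.24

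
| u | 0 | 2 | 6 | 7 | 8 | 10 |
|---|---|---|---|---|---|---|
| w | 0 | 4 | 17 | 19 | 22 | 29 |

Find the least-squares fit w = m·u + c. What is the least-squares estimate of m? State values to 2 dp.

Normal-equation sums: Σu·u = 253, Σu = 33, Σ1 = 6.
And Σu·w = 709, Σw = 91.
Normal equations: [[253, 33]; [33, 6]]·[m, c]ᵀ = [709, 91]ᵀ.
Determinant 253·6 − 33² = 429.
m = (709·6 − 33·91)/429 = 417/143; c = (253·91 − 33·709)/429 = -34/39.

m = 2.92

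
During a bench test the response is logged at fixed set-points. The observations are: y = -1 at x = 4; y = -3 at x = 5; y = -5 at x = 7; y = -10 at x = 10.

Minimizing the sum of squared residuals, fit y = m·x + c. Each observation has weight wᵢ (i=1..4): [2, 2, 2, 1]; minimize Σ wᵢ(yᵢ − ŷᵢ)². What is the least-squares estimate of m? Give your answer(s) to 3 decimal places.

Setting ∂/∂m … = 0 gives: 280·m + 42·c = -208;  42·m + 7·c = -28.
det = 280·7 − 42² = 196.
m = ((-208)·7 − 42·(-28))/196 = -10/7; c = (280·(-28) − 42·(-208))/196 = 32/7.

m = -1.429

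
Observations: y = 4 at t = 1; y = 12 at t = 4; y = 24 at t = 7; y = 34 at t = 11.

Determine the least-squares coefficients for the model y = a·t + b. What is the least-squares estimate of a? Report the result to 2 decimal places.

a = 3.08

Compute the Gram sums: Σt·t = 187, Σt = 23, Σ1 = 4.
And Σt·y = 594, Σy = 74.
So AᵀA·[a, b]ᵀ = Aᵀy: [[187, 23]; [23, 4]]·[a, b]ᵀ = [594, 74]ᵀ.
Eliminating b: 4·(row 1) − 23·(row 2) gives 219·a = 4·594 − 23·74 = 674, so a = 674/219.
Then b = (74 − 23·(674/219))/4 = 176/219.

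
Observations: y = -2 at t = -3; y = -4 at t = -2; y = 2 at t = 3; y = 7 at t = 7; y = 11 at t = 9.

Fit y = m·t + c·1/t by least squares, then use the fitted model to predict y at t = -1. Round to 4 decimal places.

Compute the Gram sums: Σt·t = 152, Σt·1/t = 5, Σ1/t·1/t = 8017/15876.
For Aᵀy: Σt·y = 168, Σ1/t·y = 50/9.
Eliminating c: (8017/15876)·(row 1) − 5·(row 2) gives (205421/3969)·m = (8017/15876)·168 − 5·(50/9) = 10784/189, so m = 226464/205421.
Then c = ((50/9) − 5·(226464/205421))/(8017/15876) = 17640/205421.
At t = -1: ŷ = (226464/205421)·(-1) + (17640/205421)·(-1) = -244104/205421.

ŷ = -1.1883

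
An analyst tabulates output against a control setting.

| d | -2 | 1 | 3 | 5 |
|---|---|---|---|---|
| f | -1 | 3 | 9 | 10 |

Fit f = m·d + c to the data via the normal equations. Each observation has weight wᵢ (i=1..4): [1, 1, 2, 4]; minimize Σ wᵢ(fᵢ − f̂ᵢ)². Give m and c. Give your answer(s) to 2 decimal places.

m = 1.59, c = 2.52

The normal equations are: 123·m + 25·c = 259;  25·m + 8·c = 60.
(Σwᵢ·d·d = 123, Σwᵢ·d = 25, Σwᵢ·1 = 8, Σwᵢ·d·f = 259, Σwᵢ·f = 60.)
Δ = 123·8 − 25² = 359.
m = (259·8 − 25·60)/359 = 572/359; c = (123·60 − 25·259)/359 = 905/359.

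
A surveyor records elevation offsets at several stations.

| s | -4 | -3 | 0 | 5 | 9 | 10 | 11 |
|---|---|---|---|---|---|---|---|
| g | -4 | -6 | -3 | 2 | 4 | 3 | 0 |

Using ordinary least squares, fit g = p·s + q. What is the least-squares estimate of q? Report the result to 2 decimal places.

With design matrix A, AᵀA = [[352, 28]; [28, 7]] and Aᵀg = [110, -4]ᵀ.
det = 352·7 − 28² = 1680.
p = (110·7 − 28·(-4))/1680 = 21/40; q = (352·(-4) − 28·110)/1680 = -187/70.

q = -2.67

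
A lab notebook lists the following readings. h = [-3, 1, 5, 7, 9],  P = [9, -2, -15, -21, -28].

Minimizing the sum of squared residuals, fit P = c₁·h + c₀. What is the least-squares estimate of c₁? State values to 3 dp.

c₁ = -3.086

Setting ∂/∂c₁ … = 0 gives: 165·c₁ + 19·c₀ = -503;  19·c₁ + 5·c₀ = -57.
det = 165·5 − 19² = 464.
c₁ = ((-503)·5 − 19·(-57))/464 = -179/58; c₀ = (165·(-57) − 19·(-503))/464 = 19/58.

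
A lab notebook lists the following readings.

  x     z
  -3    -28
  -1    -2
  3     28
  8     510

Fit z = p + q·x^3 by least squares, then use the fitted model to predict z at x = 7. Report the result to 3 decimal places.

ẑ = 341.614

From the data, Σ1 = 4, Σx^3 = 511, Σx^3·x^3 = 263603.
For Aᵀz: Σz = 508, Σx^3·z = 262634.
So AᵀA·[p, q]ᵀ = Aᵀz: [[4, 511]; [511, 263603]]·[p, q]ᵀ = [508, 262634]ᵀ.
Δ = 4·263603 − 511² = 793291.
p = (508·263603 − 511·262634)/793291 = -4050/10867; q = (4·262634 − 511·508)/793291 = 790948/793291.
At x = 7: ẑ = (-4050/10867)·(1) + (790948/793291)·(343) = 270999514/793291.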